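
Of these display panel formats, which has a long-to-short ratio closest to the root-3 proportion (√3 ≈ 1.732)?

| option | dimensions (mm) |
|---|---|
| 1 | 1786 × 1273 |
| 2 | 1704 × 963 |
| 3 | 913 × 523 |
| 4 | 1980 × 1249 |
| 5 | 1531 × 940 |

Target root-3 ≈ 1.732.
1: 1.403 (Δ0.329)  2: 1.769 (Δ0.037)  3: 1.746 (Δ0.014)  4: 1.585 (Δ0.147)  5: 1.629 (Δ0.103)

3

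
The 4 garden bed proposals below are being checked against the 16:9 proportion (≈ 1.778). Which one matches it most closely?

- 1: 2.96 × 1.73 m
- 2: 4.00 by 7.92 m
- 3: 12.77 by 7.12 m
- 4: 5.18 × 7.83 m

Target 16:9 ≈ 1.778.
1: 1.711 (Δ0.067)  2: 1.980 (Δ0.202)  3: 1.794 (Δ0.016)  4: 1.512 (Δ0.266)

3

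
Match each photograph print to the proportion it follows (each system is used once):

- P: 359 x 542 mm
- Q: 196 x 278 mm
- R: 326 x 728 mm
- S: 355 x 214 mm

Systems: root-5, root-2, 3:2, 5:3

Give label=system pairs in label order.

P=3:2, Q=root-2, R=root-5, S=5:3

Ratios: P ≈ 1.510; Q ≈ 1.418; R ≈ 2.233; S ≈ 1.659.
Targets: root-5 ≈ 2.236; root-2 ≈ 1.414; 3:2 ≈ 1.500; 5:3 ≈ 1.667.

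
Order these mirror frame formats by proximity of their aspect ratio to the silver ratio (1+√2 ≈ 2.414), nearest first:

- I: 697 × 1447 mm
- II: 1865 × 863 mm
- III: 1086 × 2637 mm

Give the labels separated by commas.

III, II, I

I: 1447/697 ≈ 2.076 → |2.076 − 2.414| = 0.338
II: 1865/863 ≈ 2.161 → |2.161 − 2.414| = 0.253
III: 2637/1086 ≈ 2.428 → |2.428 − 2.414| = 0.014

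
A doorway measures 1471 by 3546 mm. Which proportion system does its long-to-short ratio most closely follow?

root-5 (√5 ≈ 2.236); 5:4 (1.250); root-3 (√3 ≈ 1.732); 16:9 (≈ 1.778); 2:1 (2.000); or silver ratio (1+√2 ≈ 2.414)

3546/1471 ≈ 2.411. Nearest candidates are silver ratio (2.414, off by 0.003) and root-5 (2.236, off by 0.175).

silver ratio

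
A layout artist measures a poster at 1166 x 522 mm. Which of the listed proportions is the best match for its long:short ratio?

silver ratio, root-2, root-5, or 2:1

root-5

Ratio = 1166 / 522 ≈ 2.234.
Distances: silver ratio 2.414 (Δ 0.180); root-2 1.414 (Δ 0.820); root-5 2.236 (Δ 0.002); 2:1 2.000 (Δ 0.234).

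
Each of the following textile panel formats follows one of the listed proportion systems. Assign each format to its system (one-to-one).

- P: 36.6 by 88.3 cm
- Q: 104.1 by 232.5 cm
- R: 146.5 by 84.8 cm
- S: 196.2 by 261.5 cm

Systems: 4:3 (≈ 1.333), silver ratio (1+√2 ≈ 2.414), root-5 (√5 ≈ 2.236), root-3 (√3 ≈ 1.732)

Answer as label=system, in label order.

P = 88.3/36.6 ≈ 2.413 → silver ratio (2.414)
Q = 232.5/104.1 ≈ 2.233 → root-5 (2.236)
R = 146.5/84.8 ≈ 1.728 → root-3 (1.732)
S = 261.5/196.2 ≈ 1.333 → 4:3 (1.333)

P=silver ratio, Q=root-5, R=root-3, S=4:3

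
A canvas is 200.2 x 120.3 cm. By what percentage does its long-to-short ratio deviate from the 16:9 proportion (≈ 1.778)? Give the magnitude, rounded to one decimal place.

Ratio = 200.2 / 120.3 ≈ 1.6642.
Ideal 16:9 ≈ 1.7778. |1.6642 − 1.7778| / 1.7778 ≈ 6.39% → 6.4%.

6.4%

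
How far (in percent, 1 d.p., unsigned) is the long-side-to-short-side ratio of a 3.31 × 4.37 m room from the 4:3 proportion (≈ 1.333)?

1.0%

Ratio = 4.37 / 3.31 ≈ 1.3202.
Ideal 4:3 ≈ 1.3333. |1.3202 − 1.3333| / 1.3333 ≈ 0.98% → 1.0%.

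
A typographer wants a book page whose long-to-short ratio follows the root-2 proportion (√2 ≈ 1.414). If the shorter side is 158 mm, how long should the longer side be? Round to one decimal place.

223.4 mm

root-2 ≈ 1.41421.
Longer side = 158 × 1.41421 ≈ 223.445 → 223.4 mm.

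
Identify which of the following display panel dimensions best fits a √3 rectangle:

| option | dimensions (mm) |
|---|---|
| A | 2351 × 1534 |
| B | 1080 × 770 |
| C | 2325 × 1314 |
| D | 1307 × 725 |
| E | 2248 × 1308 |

E

Ratios (long/short): A ≈ 1.533; B ≈ 1.403; C ≈ 1.769; D ≈ 1.803; E ≈ 1.719.
root-3 ≈ 1.732; option E is nearest (Δ 0.013).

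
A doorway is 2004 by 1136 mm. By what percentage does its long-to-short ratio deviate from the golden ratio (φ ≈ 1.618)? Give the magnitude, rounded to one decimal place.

Ratio = 2004 / 1136 ≈ 1.7641.
Ideal golden ratio ≈ 1.6180. |1.7641 − 1.6180| / 1.6180 ≈ 9.03% → 9.0%.

9.0%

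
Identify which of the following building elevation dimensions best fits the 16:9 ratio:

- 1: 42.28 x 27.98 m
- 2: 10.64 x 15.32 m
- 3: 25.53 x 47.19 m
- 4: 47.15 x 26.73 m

4

Target 16:9 ≈ 1.778.
1: 1.511 (Δ0.267)  2: 1.440 (Δ0.338)  3: 1.848 (Δ0.070)  4: 1.764 (Δ0.014)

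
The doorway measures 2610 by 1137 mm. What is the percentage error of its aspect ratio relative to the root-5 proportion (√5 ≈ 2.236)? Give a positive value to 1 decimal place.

Ratio = 2610 / 1137 ≈ 2.2955.
Ideal root-5 ≈ 2.2361. |2.2955 − 2.2361| / 2.2361 ≈ 2.66% → 2.7%.

2.7%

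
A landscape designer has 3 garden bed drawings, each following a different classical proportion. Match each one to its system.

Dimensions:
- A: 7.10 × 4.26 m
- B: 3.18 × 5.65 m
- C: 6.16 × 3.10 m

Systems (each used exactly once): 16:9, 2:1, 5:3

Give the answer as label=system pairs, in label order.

A=5:3, B=16:9, C=2:1

A = 7.10/4.26 ≈ 1.667 → 5:3 (1.667)
B = 5.65/3.18 ≈ 1.777 → 16:9 (1.778)
C = 6.16/3.10 ≈ 1.987 → 2:1 (2.000)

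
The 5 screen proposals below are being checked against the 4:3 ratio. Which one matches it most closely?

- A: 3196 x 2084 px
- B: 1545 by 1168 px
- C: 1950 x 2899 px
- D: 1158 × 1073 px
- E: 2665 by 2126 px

Target 4:3 ≈ 1.333.
A: 1.534 (Δ0.201)  B: 1.323 (Δ0.010)  C: 1.487 (Δ0.154)  D: 1.079 (Δ0.254)  E: 1.254 (Δ0.079)

B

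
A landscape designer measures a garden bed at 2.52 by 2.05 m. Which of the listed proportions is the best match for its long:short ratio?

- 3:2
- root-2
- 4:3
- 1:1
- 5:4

5:4

Ratio = 2.52 / 2.05 ≈ 1.229.
Distances: 3:2 1.500 (Δ 0.271); root-2 1.414 (Δ 0.185); 4:3 1.333 (Δ 0.104); 1:1 1.000 (Δ 0.229); 5:4 1.250 (Δ 0.021).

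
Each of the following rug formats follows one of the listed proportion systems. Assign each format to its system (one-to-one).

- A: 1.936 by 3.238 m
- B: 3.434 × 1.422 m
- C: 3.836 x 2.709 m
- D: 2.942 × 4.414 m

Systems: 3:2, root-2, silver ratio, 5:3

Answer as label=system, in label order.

A=5:3, B=silver ratio, C=root-2, D=3:2

Ratios: A ≈ 1.673; B ≈ 2.415; C ≈ 1.416; D ≈ 1.500.
Targets: 3:2 ≈ 1.500; root-2 ≈ 1.414; silver ratio ≈ 2.414; 5:3 ≈ 1.667.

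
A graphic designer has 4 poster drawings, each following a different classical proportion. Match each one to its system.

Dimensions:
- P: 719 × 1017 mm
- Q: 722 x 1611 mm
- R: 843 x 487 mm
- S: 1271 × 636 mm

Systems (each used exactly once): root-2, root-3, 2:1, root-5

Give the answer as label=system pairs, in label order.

Ratios: P ≈ 1.414; Q ≈ 2.231; R ≈ 1.731; S ≈ 1.998.
Targets: root-2 ≈ 1.414; root-3 ≈ 1.732; 2:1 ≈ 2.000; root-5 ≈ 2.236.

P=root-2, Q=root-5, R=root-3, S=2:1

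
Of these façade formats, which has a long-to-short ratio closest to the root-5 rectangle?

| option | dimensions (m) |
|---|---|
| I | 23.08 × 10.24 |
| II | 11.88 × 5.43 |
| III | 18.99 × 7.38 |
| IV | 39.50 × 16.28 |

I

Ratios (long/short): I ≈ 2.254; II ≈ 2.188; III ≈ 2.573; IV ≈ 2.426.
root-5 ≈ 2.236; option I is nearest (Δ 0.018).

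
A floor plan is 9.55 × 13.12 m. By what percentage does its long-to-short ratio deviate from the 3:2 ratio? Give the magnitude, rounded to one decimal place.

Ratio = 13.12 / 9.55 ≈ 1.3738.
Ideal 3:2 = 1.5000. |1.3738 − 1.5000| / 1.5000 ≈ 8.41% → 8.4%.

8.4%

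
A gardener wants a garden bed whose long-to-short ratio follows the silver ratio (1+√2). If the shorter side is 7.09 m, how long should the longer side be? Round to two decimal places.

17.12 m

silver ratio ≈ 2.41421.
Longer side = 7.09 × 2.41421 ≈ 17.1167 → 17.12 m.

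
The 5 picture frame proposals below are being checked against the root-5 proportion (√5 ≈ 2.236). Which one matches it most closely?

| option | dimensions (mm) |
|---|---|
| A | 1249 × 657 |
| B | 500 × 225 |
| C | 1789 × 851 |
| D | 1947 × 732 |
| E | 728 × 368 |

B

Ratios (long/short): A ≈ 1.901; B ≈ 2.222; C ≈ 2.102; D ≈ 2.660; E ≈ 1.978.
root-5 ≈ 2.236; option B is nearest (Δ 0.014).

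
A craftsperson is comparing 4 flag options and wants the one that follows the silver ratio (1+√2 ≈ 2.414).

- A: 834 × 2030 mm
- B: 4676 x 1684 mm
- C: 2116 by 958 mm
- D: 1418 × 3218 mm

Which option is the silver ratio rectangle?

A

Target silver ratio ≈ 2.414.
A: 2.434 (Δ0.020)  B: 2.777 (Δ0.363)  C: 2.209 (Δ0.205)  D: 2.269 (Δ0.145)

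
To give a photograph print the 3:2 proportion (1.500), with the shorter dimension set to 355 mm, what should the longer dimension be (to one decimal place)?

532.5 mm

3:2 = 1.50000.
Longer side = 355 × 1.50000 ≈ 532.500 → 532.5 mm.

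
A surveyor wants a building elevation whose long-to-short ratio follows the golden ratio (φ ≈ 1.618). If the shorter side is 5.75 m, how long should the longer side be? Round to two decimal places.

9.30 m

golden ratio ≈ 1.61803.
Longer side = 5.75 × 1.61803 ≈ 9.3037 → 9.30 m.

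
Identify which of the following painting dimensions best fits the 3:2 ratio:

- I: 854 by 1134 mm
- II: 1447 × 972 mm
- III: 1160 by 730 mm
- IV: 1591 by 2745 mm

II

Target 3:2 ≈ 1.500.
I: 1.328 (Δ0.172)  II: 1.489 (Δ0.011)  III: 1.589 (Δ0.089)  IV: 1.725 (Δ0.225)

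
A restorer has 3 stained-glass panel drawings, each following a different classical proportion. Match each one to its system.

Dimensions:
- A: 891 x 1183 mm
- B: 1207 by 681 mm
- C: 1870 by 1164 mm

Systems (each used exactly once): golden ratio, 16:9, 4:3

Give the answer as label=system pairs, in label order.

A=4:3, B=16:9, C=golden ratio

Ratios: A ≈ 1.328; B ≈ 1.772; C ≈ 1.607.
Targets: golden ratio ≈ 1.618; 16:9 ≈ 1.778; 4:3 ≈ 1.333.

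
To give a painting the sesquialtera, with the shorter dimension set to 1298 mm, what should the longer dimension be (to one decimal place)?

1947.0 mm

3:2 = 1.50000.
Longer side = 1298 × 1.50000 ≈ 1947.000 → 1947.0 mm.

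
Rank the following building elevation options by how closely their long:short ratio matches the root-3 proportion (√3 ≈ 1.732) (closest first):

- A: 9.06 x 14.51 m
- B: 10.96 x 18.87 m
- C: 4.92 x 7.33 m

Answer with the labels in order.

Ratios: A = 14.51 / 9.06 ≈ 1.602; B = 18.87 / 10.96 ≈ 1.722; C = 7.33 / 4.92 ≈ 1.490.
|Δ from 1.732|: A 0.130; B 0.010; C 0.242.

B, A, C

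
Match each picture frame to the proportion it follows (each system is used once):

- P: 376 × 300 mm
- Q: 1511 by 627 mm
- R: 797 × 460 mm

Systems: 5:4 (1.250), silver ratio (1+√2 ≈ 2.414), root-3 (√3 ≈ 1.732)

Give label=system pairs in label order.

P=5:4, Q=silver ratio, R=root-3

Ratios: P ≈ 1.253; Q ≈ 2.410; R ≈ 1.733.
Targets: 5:4 ≈ 1.250; silver ratio ≈ 2.414; root-3 ≈ 1.732.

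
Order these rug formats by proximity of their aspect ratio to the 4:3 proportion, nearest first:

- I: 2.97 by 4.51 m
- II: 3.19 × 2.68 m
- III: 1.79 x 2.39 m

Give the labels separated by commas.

III, II, I

I: 4.51/2.97 ≈ 1.519 → |1.519 − 1.333| = 0.186
II: 3.19/2.68 ≈ 1.190 → |1.190 − 1.333| = 0.143
III: 2.39/1.79 ≈ 1.335 → |1.335 − 1.333| = 0.002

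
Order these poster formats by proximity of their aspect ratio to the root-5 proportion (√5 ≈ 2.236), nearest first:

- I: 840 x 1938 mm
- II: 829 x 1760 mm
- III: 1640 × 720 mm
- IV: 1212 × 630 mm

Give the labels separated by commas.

III, I, II, IV

Ratios: I = 1938 / 840 ≈ 2.307; II = 1760 / 829 ≈ 2.123; III = 1640 / 720 ≈ 2.278; IV = 1212 / 630 ≈ 1.924.
|Δ from 2.236|: I 0.071; II 0.113; III 0.042; IV 0.312.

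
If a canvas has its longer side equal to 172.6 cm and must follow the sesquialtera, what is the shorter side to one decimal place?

115.1 cm

3:2 = 1.50000.
Shorter side = 172.6 ÷ 1.50000 ≈ 115.067 → 115.1 cm.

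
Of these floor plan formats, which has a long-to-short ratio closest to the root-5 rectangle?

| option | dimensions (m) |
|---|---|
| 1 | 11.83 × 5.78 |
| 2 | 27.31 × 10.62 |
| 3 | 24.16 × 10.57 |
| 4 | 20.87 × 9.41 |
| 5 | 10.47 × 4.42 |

Target root-5 ≈ 2.236.
1: 2.047 (Δ0.189)  2: 2.572 (Δ0.336)  3: 2.286 (Δ0.050)  4: 2.218 (Δ0.018)  5: 2.369 (Δ0.133)

4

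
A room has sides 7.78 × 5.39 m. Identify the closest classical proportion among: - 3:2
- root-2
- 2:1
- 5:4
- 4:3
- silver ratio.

root-2

Ratio = 7.78 / 5.39 ≈ 1.443.
Distances: 3:2 1.500 (Δ 0.057); root-2 1.414 (Δ 0.029); 2:1 2.000 (Δ 0.557); 5:4 1.250 (Δ 0.193); 4:3 1.333 (Δ 0.110); silver ratio 2.414 (Δ 0.971).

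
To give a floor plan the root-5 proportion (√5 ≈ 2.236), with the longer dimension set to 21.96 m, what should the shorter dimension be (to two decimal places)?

9.82 m

root-5 ≈ 2.23607.
Shorter side = 21.96 ÷ 2.23607 ≈ 9.8208 → 9.82 m.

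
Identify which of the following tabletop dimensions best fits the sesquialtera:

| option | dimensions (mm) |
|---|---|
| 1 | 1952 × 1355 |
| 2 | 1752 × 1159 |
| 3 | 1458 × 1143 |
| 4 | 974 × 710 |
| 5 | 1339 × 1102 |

2

Target 3:2 ≈ 1.500.
1: 1.441 (Δ0.059)  2: 1.512 (Δ0.012)  3: 1.276 (Δ0.224)  4: 1.372 (Δ0.128)  5: 1.215 (Δ0.285)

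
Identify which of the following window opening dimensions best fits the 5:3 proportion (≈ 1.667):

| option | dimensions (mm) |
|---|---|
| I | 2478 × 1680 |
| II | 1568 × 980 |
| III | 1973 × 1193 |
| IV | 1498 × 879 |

Ratios (long/short): I ≈ 1.475; II ≈ 1.600; III ≈ 1.654; IV ≈ 1.704.
5:3 ≈ 1.667; option III is nearest (Δ 0.013).

III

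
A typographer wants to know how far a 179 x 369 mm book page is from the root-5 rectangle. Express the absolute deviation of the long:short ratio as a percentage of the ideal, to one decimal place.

Ratio = 369 / 179 ≈ 2.0615.
Ideal root-5 ≈ 2.2361. |2.0615 − 2.2361| / 2.2361 ≈ 7.81% → 7.8%.

7.8%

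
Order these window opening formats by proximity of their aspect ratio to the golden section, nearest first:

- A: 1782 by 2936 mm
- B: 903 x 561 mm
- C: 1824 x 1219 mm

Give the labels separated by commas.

B, A, C

Ratios: A = 2936 / 1782 ≈ 1.648; B = 903 / 561 ≈ 1.610; C = 1824 / 1219 ≈ 1.496.
|Δ from 1.618|: A 0.030; B 0.008; C 0.122.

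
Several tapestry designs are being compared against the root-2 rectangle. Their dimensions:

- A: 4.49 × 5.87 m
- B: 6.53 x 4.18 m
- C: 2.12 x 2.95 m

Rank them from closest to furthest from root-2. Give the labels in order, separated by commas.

A: 5.87/4.49 ≈ 1.307 → |1.307 − 1.414| = 0.107
B: 6.53/4.18 ≈ 1.562 → |1.562 − 1.414| = 0.148
C: 2.95/2.12 ≈ 1.392 → |1.392 − 1.414| = 0.022

C, A, B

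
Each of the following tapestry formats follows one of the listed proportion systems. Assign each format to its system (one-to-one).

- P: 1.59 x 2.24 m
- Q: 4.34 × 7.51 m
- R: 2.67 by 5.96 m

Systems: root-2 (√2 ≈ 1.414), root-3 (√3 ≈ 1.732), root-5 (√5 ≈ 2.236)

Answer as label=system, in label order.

P=root-2, Q=root-3, R=root-5

P = 2.24/1.59 ≈ 1.409 → root-2 (1.414)
Q = 7.51/4.34 ≈ 1.730 → root-3 (1.732)
R = 5.96/2.67 ≈ 2.232 → root-5 (2.236)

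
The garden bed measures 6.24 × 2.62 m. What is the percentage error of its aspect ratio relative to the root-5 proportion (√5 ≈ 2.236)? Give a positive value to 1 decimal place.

6.5%

Ratio = 6.24 / 2.62 ≈ 2.3817.
Ideal root-5 ≈ 2.2361. |2.3817 − 2.2361| / 2.2361 ≈ 6.51% → 6.5%.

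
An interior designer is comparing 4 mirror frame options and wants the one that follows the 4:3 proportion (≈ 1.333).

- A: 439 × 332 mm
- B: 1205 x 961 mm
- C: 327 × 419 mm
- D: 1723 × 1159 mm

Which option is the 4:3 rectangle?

Ratios (long/short): A ≈ 1.322; B ≈ 1.254; C ≈ 1.281; D ≈ 1.487.
4:3 ≈ 1.333; option A is nearest (Δ 0.011).

A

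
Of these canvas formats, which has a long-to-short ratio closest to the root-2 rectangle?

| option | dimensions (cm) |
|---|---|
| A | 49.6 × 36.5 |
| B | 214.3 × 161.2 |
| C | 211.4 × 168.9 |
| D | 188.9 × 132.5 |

Ratios (long/short): A ≈ 1.359; B ≈ 1.329; C ≈ 1.252; D ≈ 1.426.
root-2 ≈ 1.414; option D is nearest (Δ 0.012).

D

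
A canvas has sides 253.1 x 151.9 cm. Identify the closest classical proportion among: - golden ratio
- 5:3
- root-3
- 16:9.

5:3

Ratio = 253.1 / 151.9 ≈ 1.666.
Distances: golden ratio 1.618 (Δ 0.048); 5:3 1.667 (Δ 0.001); root-3 1.732 (Δ 0.066); 16:9 1.778 (Δ 0.112).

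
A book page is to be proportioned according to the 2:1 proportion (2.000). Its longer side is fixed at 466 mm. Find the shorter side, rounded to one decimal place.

233.0 mm

2:1 = 2.00000.
Shorter side = 466 ÷ 2.00000 ≈ 233.000 → 233.0 mm.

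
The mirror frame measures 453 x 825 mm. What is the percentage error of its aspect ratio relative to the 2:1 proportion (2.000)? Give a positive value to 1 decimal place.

Ratio = 825 / 453 ≈ 1.8212.
Ideal 2:1 = 2.0000. |1.8212 − 2.0000| / 2.0000 ≈ 8.94% → 8.9%.

8.9%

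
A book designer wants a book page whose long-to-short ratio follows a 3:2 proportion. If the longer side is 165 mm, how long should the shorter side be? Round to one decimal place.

3:2 = 1.50000.
Shorter side = 165 ÷ 1.50000 ≈ 110.000 → 110.0 mm.

110.0 mm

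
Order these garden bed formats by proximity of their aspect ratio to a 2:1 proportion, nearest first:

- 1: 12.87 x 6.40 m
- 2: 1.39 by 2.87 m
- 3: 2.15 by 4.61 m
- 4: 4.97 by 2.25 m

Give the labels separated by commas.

1: 12.87/6.40 ≈ 2.011 → |2.011 − 2.000| = 0.011
2: 2.87/1.39 ≈ 2.065 → |2.065 − 2.000| = 0.065
3: 4.61/2.15 ≈ 2.144 → |2.144 − 2.000| = 0.144
4: 4.97/2.25 ≈ 2.209 → |2.209 − 2.000| = 0.209

1, 2, 3, 4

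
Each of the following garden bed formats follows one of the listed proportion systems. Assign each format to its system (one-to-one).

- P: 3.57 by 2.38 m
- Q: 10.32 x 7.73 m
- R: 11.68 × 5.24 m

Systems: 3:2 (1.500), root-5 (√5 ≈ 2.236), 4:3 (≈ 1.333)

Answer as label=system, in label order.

P = 3.57/2.38 ≈ 1.500 → 3:2 (1.500)
Q = 10.32/7.73 ≈ 1.335 → 4:3 (1.333)
R = 11.68/5.24 ≈ 2.229 → root-5 (2.236)

P=3:2, Q=4:3, R=root-5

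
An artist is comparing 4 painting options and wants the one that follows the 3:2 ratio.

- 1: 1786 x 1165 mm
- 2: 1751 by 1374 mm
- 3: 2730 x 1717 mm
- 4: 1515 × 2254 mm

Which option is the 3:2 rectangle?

4

Target 3:2 ≈ 1.500.
1: 1.533 (Δ0.033)  2: 1.274 (Δ0.226)  3: 1.590 (Δ0.090)  4: 1.488 (Δ0.012)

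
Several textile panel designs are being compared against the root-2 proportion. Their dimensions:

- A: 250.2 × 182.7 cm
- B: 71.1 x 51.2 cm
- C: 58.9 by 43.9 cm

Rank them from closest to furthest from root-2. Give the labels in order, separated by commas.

B, A, C

A: 250.2/182.7 ≈ 1.369 → |1.369 − 1.414| = 0.045
B: 71.1/51.2 ≈ 1.389 → |1.389 − 1.414| = 0.025
C: 58.9/43.9 ≈ 1.342 → |1.342 − 1.414| = 0.072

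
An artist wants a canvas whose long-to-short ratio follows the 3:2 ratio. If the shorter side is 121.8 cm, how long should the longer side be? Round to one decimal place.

182.7 cm

3:2 = 1.50000.
Longer side = 121.8 × 1.50000 ≈ 182.700 → 182.7 cm.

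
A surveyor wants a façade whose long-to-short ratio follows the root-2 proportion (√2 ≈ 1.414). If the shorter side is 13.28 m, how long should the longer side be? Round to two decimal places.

18.78 m

root-2 ≈ 1.41421.
Longer side = 13.28 × 1.41421 ≈ 18.7807 → 18.78 m.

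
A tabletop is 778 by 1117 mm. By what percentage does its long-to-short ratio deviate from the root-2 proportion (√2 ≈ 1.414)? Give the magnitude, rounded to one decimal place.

Ratio = 1117 / 778 ≈ 1.4357.
Ideal root-2 ≈ 1.4142. |1.4357 − 1.4142| / 1.4142 ≈ 1.52% → 1.5%.

1.5%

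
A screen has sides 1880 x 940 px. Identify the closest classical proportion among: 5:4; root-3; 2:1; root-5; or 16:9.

1880/940 ≈ 2.000. Nearest candidates are 2:1 (2.000, off by 0.000) and 16:9 (1.778, off by 0.222).

2:1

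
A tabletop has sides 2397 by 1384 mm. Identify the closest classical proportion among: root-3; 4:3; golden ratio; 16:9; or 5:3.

2397/1384 ≈ 1.732. Nearest candidates are root-3 (1.732, off by 0.000) and 16:9 (1.778, off by 0.046).

root-3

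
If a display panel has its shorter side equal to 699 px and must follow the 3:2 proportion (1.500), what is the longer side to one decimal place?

3:2 = 1.50000.
Longer side = 699 × 1.50000 ≈ 1048.500 → 1048.5 px.

1048.5 px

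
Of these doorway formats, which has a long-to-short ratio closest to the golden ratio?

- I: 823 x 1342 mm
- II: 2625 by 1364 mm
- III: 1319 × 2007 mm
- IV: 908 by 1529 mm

Ratios (long/short): I ≈ 1.631; II ≈ 1.924; III ≈ 1.522; IV ≈ 1.684.
golden ratio ≈ 1.618; option I is nearest (Δ 0.013).

I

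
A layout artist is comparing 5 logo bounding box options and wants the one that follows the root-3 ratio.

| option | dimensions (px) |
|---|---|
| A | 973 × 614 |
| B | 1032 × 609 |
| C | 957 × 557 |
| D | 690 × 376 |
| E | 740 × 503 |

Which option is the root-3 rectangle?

Ratios (long/short): A ≈ 1.585; B ≈ 1.695; C ≈ 1.718; D ≈ 1.835; E ≈ 1.471.
root-3 ≈ 1.732; option C is nearest (Δ 0.014).

C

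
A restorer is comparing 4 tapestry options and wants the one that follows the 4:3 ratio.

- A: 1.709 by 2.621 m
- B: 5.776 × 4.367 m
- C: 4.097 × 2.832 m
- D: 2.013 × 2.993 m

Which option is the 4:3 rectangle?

B

Target 4:3 ≈ 1.333.
A: 1.534 (Δ0.201)  B: 1.323 (Δ0.010)  C: 1.447 (Δ0.114)  D: 1.487 (Δ0.154)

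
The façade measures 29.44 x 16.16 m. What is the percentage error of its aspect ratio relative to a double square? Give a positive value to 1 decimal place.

8.9%

Ratio = 29.44 / 16.16 ≈ 1.8218.
Ideal 2:1 = 2.0000. |1.8218 − 2.0000| / 2.0000 ≈ 8.91% → 8.9%.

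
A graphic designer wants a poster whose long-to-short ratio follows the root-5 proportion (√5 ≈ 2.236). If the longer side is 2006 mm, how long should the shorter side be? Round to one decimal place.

root-5 ≈ 2.23607.
Shorter side = 2006 ÷ 2.23607 ≈ 897.110 → 897.1 mm.

897.1 mm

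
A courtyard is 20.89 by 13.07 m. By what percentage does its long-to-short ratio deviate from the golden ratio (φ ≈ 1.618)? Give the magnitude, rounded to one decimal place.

1.2%

Ratio = 20.89 / 13.07 ≈ 1.5983.
Ideal golden ratio ≈ 1.6180. |1.5983 − 1.6180| / 1.6180 ≈ 1.22% → 1.2%.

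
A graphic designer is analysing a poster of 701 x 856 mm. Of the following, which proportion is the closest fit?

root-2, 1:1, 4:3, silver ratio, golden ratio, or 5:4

5:4

Ratio = 856 / 701 ≈ 1.221.
Distances: root-2 1.414 (Δ 0.193); 1:1 1.000 (Δ 0.221); 4:3 1.333 (Δ 0.112); silver ratio 2.414 (Δ 1.193); golden ratio 1.618 (Δ 0.397); 5:4 1.250 (Δ 0.029).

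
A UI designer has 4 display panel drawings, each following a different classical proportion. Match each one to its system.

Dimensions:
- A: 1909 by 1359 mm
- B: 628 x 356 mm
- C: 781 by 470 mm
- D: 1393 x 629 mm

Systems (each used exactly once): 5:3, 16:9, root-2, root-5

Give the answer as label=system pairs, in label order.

A = 1909/1359 ≈ 1.405 → root-2 (1.414)
B = 628/356 ≈ 1.764 → 16:9 (1.778)
C = 781/470 ≈ 1.662 → 5:3 (1.667)
D = 1393/629 ≈ 2.215 → root-5 (2.236)

A=root-2, B=16:9, C=5:3, D=root-5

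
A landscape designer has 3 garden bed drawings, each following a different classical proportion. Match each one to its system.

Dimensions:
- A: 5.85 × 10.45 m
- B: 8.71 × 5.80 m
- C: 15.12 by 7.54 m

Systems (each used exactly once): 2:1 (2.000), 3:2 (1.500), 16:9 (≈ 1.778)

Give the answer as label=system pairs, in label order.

A=16:9, B=3:2, C=2:1

Ratios: A ≈ 1.786; B ≈ 1.502; C ≈ 2.005.
Targets: 2:1 ≈ 2.000; 3:2 ≈ 1.500; 16:9 ≈ 1.778.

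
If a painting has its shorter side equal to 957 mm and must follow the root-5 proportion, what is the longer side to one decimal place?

root-5 ≈ 2.23607.
Longer side = 957 × 2.23607 ≈ 2139.919 → 2139.9 mm.

2139.9 mm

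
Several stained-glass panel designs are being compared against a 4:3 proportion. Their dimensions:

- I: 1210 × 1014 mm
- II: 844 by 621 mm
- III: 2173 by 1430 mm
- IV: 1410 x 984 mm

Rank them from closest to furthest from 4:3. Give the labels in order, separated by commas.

II, IV, I, III

Ratios: I = 1210 / 1014 ≈ 1.193; II = 844 / 621 ≈ 1.359; III = 2173 / 1430 ≈ 1.520; IV = 1410 / 984 ≈ 1.433.
|Δ from 1.333|: I 0.140; II 0.026; III 0.187; IV 0.100.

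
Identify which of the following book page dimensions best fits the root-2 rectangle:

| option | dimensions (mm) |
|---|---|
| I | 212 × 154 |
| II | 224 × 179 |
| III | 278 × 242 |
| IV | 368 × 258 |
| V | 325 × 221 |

IV

Ratios (long/short): I ≈ 1.377; II ≈ 1.251; III ≈ 1.149; IV ≈ 1.426; V ≈ 1.471.
root-2 ≈ 1.414; option IV is nearest (Δ 0.012).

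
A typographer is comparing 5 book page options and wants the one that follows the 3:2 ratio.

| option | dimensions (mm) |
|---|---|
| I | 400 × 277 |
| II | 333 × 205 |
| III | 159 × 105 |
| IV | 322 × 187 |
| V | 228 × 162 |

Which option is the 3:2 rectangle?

Target 3:2 ≈ 1.500.
I: 1.444 (Δ0.056)  II: 1.624 (Δ0.124)  III: 1.514 (Δ0.014)  IV: 1.722 (Δ0.222)  V: 1.407 (Δ0.093)

III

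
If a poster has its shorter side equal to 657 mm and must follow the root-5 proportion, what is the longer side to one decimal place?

1469.1 mm

root-5 ≈ 2.23607.
Longer side = 657 × 2.23607 ≈ 1469.098 → 1469.1 mm.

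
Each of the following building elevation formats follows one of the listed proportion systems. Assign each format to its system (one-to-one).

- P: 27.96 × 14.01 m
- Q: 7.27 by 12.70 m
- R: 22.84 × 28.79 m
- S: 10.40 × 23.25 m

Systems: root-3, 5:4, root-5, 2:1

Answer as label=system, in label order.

Ratios: P ≈ 1.996; Q ≈ 1.747; R ≈ 1.261; S ≈ 2.236.
Targets: root-3 ≈ 1.732; 5:4 ≈ 1.250; root-5 ≈ 2.236; 2:1 ≈ 2.000.

P=2:1, Q=root-3, R=5:4, S=root-5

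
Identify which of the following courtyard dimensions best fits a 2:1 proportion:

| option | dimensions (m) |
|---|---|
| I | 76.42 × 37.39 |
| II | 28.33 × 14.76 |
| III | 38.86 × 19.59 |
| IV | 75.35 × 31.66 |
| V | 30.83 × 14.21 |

III

Ratios (long/short): I ≈ 2.044; II ≈ 1.919; III ≈ 1.984; IV ≈ 2.380; V ≈ 2.170.
2:1 ≈ 2.000; option III is nearest (Δ 0.016).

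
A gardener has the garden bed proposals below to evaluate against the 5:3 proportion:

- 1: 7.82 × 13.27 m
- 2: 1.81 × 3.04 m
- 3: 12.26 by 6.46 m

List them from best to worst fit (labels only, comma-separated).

Ratios: 1 = 13.27 / 7.82 ≈ 1.697; 2 = 3.04 / 1.81 ≈ 1.680; 3 = 12.26 / 6.46 ≈ 1.898.
|Δ from 1.667|: 1 0.030; 2 0.013; 3 0.231.

2, 1, 3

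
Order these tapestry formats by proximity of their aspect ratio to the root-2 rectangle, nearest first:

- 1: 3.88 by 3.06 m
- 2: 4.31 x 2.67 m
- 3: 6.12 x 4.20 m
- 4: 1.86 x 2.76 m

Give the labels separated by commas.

1: 3.88/3.06 ≈ 1.268 → |1.268 − 1.414| = 0.146
2: 4.31/2.67 ≈ 1.614 → |1.614 − 1.414| = 0.200
3: 6.12/4.20 ≈ 1.457 → |1.457 − 1.414| = 0.043
4: 2.76/1.86 ≈ 1.484 → |1.484 − 1.414| = 0.070

3, 4, 1, 2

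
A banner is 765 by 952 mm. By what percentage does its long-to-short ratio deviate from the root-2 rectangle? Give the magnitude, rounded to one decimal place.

Ratio = 952 / 765 ≈ 1.2444.
Ideal root-2 ≈ 1.4142. |1.2444 − 1.4142| / 1.4142 ≈ 12.01% → 12.0%.

12.0%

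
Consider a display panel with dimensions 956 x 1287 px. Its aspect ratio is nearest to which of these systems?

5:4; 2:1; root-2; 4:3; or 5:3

4:3

1287/956 ≈ 1.346. Nearest candidates are 4:3 (1.333, off by 0.013) and root-2 (1.414, off by 0.068).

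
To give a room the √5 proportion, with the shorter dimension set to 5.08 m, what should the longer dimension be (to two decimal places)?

root-5 ≈ 2.23607.
Longer side = 5.08 × 2.23607 ≈ 11.3592 → 11.36 m.

11.36 m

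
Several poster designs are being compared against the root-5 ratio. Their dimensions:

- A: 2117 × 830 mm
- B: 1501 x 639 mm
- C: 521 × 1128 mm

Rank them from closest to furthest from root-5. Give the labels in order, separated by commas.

C, B, A

Ratios: A = 2117 / 830 ≈ 2.551; B = 1501 / 639 ≈ 2.349; C = 1128 / 521 ≈ 2.165.
|Δ from 2.236|: A 0.315; B 0.113; C 0.071.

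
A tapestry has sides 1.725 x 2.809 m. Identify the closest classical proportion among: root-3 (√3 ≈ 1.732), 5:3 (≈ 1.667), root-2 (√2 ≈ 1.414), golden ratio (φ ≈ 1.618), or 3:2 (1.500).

Ratio = 2.809 / 1.725 ≈ 1.628.
Distances: root-3 1.732 (Δ 0.104); 5:3 1.667 (Δ 0.039); root-2 1.414 (Δ 0.214); golden ratio 1.618 (Δ 0.010); 3:2 1.500 (Δ 0.128).

golden ratio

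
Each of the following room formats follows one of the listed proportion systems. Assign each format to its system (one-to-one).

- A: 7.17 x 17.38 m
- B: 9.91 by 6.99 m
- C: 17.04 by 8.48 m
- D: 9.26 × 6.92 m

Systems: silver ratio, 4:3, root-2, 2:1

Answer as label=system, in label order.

A = 17.38/7.17 ≈ 2.424 → silver ratio (2.414)
B = 9.91/6.99 ≈ 1.418 → root-2 (1.414)
C = 17.04/8.48 ≈ 2.009 → 2:1 (2.000)
D = 9.26/6.92 ≈ 1.338 → 4:3 (1.333)

A=silver ratio, B=root-2, C=2:1, D=4:3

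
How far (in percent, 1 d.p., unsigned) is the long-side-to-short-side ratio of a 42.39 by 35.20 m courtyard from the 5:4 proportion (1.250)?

3.7%

Ratio = 42.39 / 35.20 ≈ 1.2043.
Ideal 5:4 = 1.2500. |1.2043 − 1.2500| / 1.2500 ≈ 3.66% → 3.7%.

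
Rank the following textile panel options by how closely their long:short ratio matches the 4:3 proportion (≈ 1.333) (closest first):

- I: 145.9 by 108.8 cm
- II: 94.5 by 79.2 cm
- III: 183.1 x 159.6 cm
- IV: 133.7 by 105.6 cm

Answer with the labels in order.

I, IV, II, III

I: 145.9/108.8 ≈ 1.341 → |1.341 − 1.333| = 0.008
II: 94.5/79.2 ≈ 1.193 → |1.193 − 1.333| = 0.140
III: 183.1/159.6 ≈ 1.147 → |1.147 − 1.333| = 0.186
IV: 133.7/105.6 ≈ 1.266 → |1.266 − 1.333| = 0.067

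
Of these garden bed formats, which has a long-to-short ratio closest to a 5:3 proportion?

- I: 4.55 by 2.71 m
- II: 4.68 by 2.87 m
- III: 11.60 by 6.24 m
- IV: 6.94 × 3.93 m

Ratios (long/short): I ≈ 1.679; II ≈ 1.631; III ≈ 1.859; IV ≈ 1.766.
5:3 ≈ 1.667; option I is nearest (Δ 0.012).

I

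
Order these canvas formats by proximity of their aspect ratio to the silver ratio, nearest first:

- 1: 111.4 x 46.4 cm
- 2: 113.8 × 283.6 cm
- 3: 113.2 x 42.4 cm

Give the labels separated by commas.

1: 111.4/46.4 ≈ 2.401 → |2.401 − 2.414| = 0.013
2: 283.6/113.8 ≈ 2.492 → |2.492 − 2.414| = 0.078
3: 113.2/42.4 ≈ 2.670 → |2.670 − 2.414| = 0.256

1, 2, 3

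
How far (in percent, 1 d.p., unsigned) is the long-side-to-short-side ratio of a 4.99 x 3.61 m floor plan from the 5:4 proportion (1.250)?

Ratio = 4.99 / 3.61 ≈ 1.3823.
Ideal 5:4 = 1.2500. |1.3823 − 1.2500| / 1.2500 ≈ 10.58% → 10.6%.

10.6%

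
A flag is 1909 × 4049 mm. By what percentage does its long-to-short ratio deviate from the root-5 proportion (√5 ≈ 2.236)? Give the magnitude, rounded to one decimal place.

5.1%

Ratio = 4049 / 1909 ≈ 2.1210.
Ideal root-5 ≈ 2.2361. |2.1210 − 2.2361| / 2.2361 ≈ 5.15% → 5.1%.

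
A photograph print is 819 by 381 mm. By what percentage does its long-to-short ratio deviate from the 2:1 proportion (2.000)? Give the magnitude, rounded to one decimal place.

Ratio = 819 / 381 ≈ 2.1496.
Ideal 2:1 = 2.0000. |2.1496 − 2.0000| / 2.0000 ≈ 7.48% → 7.5%.

7.5%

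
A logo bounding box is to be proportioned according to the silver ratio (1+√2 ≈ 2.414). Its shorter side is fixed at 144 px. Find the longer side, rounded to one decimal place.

347.6 px

silver ratio ≈ 2.41421.
Longer side = 144 × 2.41421 ≈ 347.646 → 347.6 px.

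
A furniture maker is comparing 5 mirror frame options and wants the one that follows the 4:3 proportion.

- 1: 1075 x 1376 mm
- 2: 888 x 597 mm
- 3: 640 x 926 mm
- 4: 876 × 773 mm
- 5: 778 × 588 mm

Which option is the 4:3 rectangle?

Ratios (long/short): 1 ≈ 1.280; 2 ≈ 1.487; 3 ≈ 1.447; 4 ≈ 1.133; 5 ≈ 1.323.
4:3 ≈ 1.333; option 5 is nearest (Δ 0.010).

5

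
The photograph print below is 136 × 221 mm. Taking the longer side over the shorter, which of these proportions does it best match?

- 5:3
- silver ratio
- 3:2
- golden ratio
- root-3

golden ratio

Ratio = 221 / 136 ≈ 1.625.
Distances: 5:3 1.667 (Δ 0.042); silver ratio 2.414 (Δ 0.789); 3:2 1.500 (Δ 0.125); golden ratio 1.618 (Δ 0.007); root-3 1.732 (Δ 0.107).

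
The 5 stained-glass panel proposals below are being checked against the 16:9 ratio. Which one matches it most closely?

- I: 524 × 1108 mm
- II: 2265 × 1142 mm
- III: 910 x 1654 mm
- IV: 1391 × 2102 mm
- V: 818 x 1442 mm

V

Ratios (long/short): I ≈ 2.115; II ≈ 1.983; III ≈ 1.818; IV ≈ 1.511; V ≈ 1.763.
16:9 ≈ 1.778; option V is nearest (Δ 0.015).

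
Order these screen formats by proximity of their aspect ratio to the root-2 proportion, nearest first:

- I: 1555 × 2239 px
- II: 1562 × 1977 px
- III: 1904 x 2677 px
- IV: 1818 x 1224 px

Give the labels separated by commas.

Ratios: I = 2239 / 1555 ≈ 1.440; II = 1977 / 1562 ≈ 1.266; III = 2677 / 1904 ≈ 1.406; IV = 1818 / 1224 ≈ 1.485.
|Δ from 1.414|: I 0.026; II 0.148; III 0.008; IV 0.071.

III, I, IV, II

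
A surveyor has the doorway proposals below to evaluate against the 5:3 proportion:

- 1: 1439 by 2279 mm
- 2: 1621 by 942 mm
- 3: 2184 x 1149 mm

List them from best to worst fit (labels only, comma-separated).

Ratios: 1 = 2279 / 1439 ≈ 1.584; 2 = 1621 / 942 ≈ 1.721; 3 = 2184 / 1149 ≈ 1.901.
|Δ from 1.667|: 1 0.083; 2 0.054; 3 0.234.

2, 1, 3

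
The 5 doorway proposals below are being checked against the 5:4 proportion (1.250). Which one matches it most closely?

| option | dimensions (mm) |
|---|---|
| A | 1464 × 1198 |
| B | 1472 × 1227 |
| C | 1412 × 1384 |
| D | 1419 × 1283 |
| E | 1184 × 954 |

E

Ratios (long/short): A ≈ 1.222; B ≈ 1.200; C ≈ 1.020; D ≈ 1.106; E ≈ 1.241.
5:4 ≈ 1.250; option E is nearest (Δ 0.009).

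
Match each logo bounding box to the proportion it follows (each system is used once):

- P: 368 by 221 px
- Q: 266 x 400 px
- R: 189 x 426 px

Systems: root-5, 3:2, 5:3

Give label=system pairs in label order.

P=5:3, Q=3:2, R=root-5

Ratios: P ≈ 1.665; Q ≈ 1.504; R ≈ 2.254.
Targets: root-5 ≈ 2.236; 3:2 ≈ 1.500; 5:3 ≈ 1.667.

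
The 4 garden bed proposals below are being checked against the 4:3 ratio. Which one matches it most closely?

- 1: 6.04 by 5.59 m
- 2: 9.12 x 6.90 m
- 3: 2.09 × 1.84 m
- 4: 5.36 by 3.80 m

Ratios (long/short): 1 ≈ 1.081; 2 ≈ 1.322; 3 ≈ 1.136; 4 ≈ 1.411.
4:3 ≈ 1.333; option 2 is nearest (Δ 0.011).

2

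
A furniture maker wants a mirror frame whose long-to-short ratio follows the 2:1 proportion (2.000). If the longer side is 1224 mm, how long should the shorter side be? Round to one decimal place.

2:1 = 2.00000.
Shorter side = 1224 ÷ 2.00000 ≈ 612.000 → 612.0 mm.

612.0 mm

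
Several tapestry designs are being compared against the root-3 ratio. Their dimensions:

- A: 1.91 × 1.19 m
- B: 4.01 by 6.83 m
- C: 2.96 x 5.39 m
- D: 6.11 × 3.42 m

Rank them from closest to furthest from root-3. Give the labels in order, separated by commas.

B, D, C, A

Ratios: A = 1.91 / 1.19 ≈ 1.605; B = 6.83 / 4.01 ≈ 1.703; C = 5.39 / 2.96 ≈ 1.821; D = 6.11 / 3.42 ≈ 1.787.
|Δ from 1.732|: A 0.127; B 0.029; C 0.089; D 0.055.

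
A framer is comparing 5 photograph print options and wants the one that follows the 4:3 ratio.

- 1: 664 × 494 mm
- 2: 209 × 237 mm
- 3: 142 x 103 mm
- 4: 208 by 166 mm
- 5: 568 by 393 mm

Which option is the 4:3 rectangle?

1

Target 4:3 ≈ 1.333.
1: 1.344 (Δ0.011)  2: 1.134 (Δ0.199)  3: 1.379 (Δ0.046)  4: 1.253 (Δ0.080)  5: 1.445 (Δ0.112)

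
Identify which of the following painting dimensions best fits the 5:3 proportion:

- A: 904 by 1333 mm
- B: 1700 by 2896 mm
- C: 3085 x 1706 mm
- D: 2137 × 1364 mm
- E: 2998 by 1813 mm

E

Ratios (long/short): A ≈ 1.475; B ≈ 1.704; C ≈ 1.808; D ≈ 1.567; E ≈ 1.654.
5:3 ≈ 1.667; option E is nearest (Δ 0.013).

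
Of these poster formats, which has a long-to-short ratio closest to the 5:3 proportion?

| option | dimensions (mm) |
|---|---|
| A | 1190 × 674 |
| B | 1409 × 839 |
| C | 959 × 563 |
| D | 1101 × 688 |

Target 5:3 ≈ 1.667.
A: 1.766 (Δ0.099)  B: 1.679 (Δ0.012)  C: 1.703 (Δ0.036)  D: 1.600 (Δ0.067)

B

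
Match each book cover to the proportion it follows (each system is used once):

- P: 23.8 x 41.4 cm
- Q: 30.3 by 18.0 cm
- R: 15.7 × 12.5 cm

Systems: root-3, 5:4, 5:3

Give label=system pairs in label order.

Ratios: P ≈ 1.739; Q ≈ 1.683; R ≈ 1.256.
Targets: root-3 ≈ 1.732; 5:4 ≈ 1.250; 5:3 ≈ 1.667.

P=root-3, Q=5:3, R=5:4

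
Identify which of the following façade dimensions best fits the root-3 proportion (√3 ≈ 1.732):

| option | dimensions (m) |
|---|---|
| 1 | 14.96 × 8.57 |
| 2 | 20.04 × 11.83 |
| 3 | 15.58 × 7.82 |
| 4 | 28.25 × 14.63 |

Target root-3 ≈ 1.732.
1: 1.746 (Δ0.014)  2: 1.694 (Δ0.038)  3: 1.992 (Δ0.260)  4: 1.931 (Δ0.199)

1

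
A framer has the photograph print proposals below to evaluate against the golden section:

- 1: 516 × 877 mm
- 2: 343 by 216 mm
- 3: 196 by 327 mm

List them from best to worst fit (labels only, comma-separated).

2, 3, 1

Ratios: 1 = 877 / 516 ≈ 1.700; 2 = 343 / 216 ≈ 1.588; 3 = 327 / 196 ≈ 1.668.
|Δ from 1.618|: 1 0.082; 2 0.030; 3 0.050.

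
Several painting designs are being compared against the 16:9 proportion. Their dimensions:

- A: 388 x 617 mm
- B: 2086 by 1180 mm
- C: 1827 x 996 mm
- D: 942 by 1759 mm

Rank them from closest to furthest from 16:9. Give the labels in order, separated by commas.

Ratios: A = 617 / 388 ≈ 1.590; B = 2086 / 1180 ≈ 1.768; C = 1827 / 996 ≈ 1.834; D = 1759 / 942 ≈ 1.867.
|Δ from 1.778|: A 0.188; B 0.010; C 0.056; D 0.089.

B, C, D, A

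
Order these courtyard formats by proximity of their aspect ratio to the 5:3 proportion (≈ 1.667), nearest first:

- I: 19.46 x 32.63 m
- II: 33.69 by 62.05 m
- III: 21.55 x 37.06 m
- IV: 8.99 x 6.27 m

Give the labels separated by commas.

I, III, II, IV

Ratios: I = 32.63 / 19.46 ≈ 1.677; II = 62.05 / 33.69 ≈ 1.842; III = 37.06 / 21.55 ≈ 1.720; IV = 8.99 / 6.27 ≈ 1.434.
|Δ from 1.667|: I 0.010; II 0.175; III 0.053; IV 0.233.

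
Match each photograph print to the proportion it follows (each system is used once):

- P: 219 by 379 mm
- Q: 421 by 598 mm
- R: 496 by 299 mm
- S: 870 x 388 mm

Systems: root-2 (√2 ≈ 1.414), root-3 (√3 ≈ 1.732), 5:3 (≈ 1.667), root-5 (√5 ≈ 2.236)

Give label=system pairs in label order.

P=root-3, Q=root-2, R=5:3, S=root-5

Ratios: P ≈ 1.731; Q ≈ 1.420; R ≈ 1.659; S ≈ 2.242.
Targets: root-2 ≈ 1.414; root-3 ≈ 1.732; 5:3 ≈ 1.667; root-5 ≈ 2.236.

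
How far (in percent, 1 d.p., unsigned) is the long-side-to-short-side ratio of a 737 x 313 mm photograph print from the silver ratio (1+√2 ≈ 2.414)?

2.5%

Ratio = 737 / 313 ≈ 2.3546.
Ideal silver ratio ≈ 2.4142. |2.3546 − 2.4142| / 2.4142 ≈ 2.47% → 2.5%.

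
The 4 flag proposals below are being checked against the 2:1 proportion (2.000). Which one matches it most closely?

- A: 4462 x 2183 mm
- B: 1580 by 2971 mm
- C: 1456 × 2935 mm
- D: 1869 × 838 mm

C

Target 2:1 ≈ 2.000.
A: 2.044 (Δ0.044)  B: 1.880 (Δ0.120)  C: 2.016 (Δ0.016)  D: 2.230 (Δ0.230)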